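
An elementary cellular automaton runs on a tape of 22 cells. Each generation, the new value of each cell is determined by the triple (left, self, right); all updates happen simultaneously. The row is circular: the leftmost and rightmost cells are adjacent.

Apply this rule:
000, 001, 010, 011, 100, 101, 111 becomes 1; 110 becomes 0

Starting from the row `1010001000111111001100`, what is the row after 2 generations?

1111111111111101110111

1111111111111110111011
1111111111111101110111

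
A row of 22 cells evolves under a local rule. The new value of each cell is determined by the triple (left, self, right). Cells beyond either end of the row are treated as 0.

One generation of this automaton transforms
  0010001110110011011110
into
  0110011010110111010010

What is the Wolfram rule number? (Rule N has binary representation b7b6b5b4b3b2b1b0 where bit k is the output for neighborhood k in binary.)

78

position 7: 111 → 0  (bit 7 = 0)
position 8: 110 → 1  (bit 6 = 1)
position 9: 101 → 0  (bit 5 = 0)
position 3: 100 → 0  (bit 4 = 0)
position 6: 011 → 1  (bit 3 = 1)
position 2: 010 → 1  (bit 2 = 1)
position 1: 001 → 1  (bit 1 = 1)
position 0: 000 → 0  (bit 0 = 0)
bits b7..b0 = 01001110 = 78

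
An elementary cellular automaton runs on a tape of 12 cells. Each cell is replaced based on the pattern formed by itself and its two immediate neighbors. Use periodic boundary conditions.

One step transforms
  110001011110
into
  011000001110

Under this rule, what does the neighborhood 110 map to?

At position 1 the neighborhood is 110; the next row has 1 there.

1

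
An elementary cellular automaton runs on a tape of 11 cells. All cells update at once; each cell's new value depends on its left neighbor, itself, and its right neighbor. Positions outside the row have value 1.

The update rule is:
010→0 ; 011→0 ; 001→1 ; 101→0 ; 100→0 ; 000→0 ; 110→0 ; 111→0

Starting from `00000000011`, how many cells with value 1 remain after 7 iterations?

00000000100
00000001001
00000010010
00000100100
00001001001
00010010010
00100100100
count of 1: 3

3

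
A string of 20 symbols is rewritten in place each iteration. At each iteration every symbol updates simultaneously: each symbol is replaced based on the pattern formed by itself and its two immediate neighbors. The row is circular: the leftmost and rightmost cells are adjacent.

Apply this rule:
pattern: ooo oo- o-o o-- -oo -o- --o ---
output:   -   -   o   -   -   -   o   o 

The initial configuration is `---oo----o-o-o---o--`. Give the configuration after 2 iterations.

----oo---o-o--o---o-

iteration 1: ooo---ooo-o-o--oo--o
iteration 2: ----oo---o-o--o---o-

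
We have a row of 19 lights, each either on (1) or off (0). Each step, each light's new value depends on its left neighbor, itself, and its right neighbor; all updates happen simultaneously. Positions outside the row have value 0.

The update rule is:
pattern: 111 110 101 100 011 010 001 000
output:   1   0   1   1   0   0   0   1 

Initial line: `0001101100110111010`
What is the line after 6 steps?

1100010010001010101
0011001001100101010
1000100100010010101
0110010011001001010
0001001000100100101
1100100110010010010

1100100110010010010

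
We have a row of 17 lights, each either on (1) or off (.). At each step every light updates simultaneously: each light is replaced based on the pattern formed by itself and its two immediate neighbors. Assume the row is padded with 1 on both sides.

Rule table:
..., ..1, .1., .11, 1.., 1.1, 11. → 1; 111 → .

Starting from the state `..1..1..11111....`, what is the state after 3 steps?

111111111...11111

111111111...11111
........11111....
111111111...11111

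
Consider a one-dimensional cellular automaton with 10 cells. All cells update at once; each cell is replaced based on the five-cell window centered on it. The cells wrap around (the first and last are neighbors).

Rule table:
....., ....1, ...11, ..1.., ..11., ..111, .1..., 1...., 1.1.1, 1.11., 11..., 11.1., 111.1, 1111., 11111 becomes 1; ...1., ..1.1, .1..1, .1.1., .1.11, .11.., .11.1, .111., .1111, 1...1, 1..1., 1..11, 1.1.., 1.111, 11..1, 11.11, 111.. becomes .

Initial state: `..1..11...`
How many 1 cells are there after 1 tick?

1.1..1.111
count of 1: 6

6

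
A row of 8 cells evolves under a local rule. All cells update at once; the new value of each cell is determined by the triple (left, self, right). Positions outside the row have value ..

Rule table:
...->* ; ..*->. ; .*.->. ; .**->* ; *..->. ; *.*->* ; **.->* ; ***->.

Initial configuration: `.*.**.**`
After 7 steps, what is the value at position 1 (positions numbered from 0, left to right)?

..******
*.*....*
.*..**..
....**.*
***.***.
*.***.*.
.**.**..
position 1 holds *

*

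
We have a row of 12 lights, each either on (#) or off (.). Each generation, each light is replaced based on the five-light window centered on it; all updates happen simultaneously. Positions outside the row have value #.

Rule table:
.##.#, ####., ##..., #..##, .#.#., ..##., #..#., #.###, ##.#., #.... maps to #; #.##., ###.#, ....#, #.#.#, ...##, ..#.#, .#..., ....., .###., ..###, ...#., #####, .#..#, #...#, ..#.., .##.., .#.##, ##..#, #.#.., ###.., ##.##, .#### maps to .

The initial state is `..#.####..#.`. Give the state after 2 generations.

.#..#.#..#..
#..#.#..#..#

#..#.#..#..#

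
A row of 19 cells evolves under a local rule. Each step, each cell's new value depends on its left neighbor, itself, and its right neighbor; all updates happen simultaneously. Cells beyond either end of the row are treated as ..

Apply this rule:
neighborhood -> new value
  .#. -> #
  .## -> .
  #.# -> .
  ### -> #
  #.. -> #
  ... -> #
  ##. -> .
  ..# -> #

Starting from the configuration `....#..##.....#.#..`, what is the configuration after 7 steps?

#######..######.###
.#####.##.####...#.
#.###......##.#####
#..#.######....###.
####..####.####.#.#
.##.##.##...##..#.#
#........###..###.#

#........###..###.#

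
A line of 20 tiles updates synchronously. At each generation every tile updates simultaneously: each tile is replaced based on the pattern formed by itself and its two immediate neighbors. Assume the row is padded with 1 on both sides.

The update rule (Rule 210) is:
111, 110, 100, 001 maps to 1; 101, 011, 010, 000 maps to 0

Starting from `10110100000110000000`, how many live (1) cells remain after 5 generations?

12

generation 1: 10010010001011000001
generation 2: 11101101010001100010
generation 3: 11100100001010110100
generation 4: 11111010010000010011
generation 5: 11111001101000101101
count of 1: 12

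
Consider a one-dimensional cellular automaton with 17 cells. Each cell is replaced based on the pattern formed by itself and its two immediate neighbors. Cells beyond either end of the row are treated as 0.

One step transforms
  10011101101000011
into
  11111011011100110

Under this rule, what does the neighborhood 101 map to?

At position 6 the neighborhood is 101; the next row has 1 there.

1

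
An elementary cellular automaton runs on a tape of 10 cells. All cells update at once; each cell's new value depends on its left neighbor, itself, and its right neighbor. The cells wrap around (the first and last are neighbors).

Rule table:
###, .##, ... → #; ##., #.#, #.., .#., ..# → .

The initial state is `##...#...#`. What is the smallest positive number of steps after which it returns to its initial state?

#..#...#.#
.....#...#
.###...#..
.##..#...#
.#.....#..
...###...#
.#.##..#..
...#.....#
.#...###..
...#.##..#
.#...#....
...#...###
.#...#.##.
...#...#..
##...#...#

15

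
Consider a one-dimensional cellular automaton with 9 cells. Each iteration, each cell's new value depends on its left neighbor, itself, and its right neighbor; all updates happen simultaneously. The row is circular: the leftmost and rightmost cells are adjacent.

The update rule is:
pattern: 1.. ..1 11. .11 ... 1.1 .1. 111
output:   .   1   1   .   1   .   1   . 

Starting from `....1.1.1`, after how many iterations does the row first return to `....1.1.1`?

iteration 1: .1111.1.1
iteration 2: ....1.1.1

2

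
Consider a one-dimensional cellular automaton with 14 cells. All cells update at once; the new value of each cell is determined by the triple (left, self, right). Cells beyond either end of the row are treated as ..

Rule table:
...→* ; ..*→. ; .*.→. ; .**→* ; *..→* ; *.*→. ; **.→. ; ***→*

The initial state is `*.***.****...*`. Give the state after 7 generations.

..**..***.**..
*.*.*.**..*.**
......*.*...*.
*****....**..*
****.***.*.*..
***..**.....**
**.*.*.****.*.

**.*.*.****.*.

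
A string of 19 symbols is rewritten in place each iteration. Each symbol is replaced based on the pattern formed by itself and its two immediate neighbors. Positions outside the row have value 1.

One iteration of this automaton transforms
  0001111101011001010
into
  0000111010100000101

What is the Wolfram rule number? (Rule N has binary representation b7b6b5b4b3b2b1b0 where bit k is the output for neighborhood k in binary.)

position 4: 111 → 1  (bit 7 = 1)
position 7: 110 → 0  (bit 6 = 0)
position 8: 101 → 1  (bit 5 = 1)
position 0: 100 → 0  (bit 4 = 0)
position 3: 011 → 0  (bit 3 = 0)
position 9: 010 → 0  (bit 2 = 0)
position 2: 001 → 0  (bit 1 = 0)
position 1: 000 → 0  (bit 0 = 0)
bits b7..b0 = 10100000 = 160

160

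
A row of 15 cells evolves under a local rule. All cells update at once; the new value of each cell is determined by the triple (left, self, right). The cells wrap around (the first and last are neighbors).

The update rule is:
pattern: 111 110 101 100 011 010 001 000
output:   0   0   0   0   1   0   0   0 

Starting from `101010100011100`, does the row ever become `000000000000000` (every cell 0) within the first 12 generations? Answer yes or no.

000000000010000
000000000000000
all cells are 0 at generation 2

yes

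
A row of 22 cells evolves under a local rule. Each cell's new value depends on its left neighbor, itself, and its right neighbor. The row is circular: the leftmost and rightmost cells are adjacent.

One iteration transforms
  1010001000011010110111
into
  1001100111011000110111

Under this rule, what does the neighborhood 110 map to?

1

At position 0 the neighborhood is 110; the next row has 1 there.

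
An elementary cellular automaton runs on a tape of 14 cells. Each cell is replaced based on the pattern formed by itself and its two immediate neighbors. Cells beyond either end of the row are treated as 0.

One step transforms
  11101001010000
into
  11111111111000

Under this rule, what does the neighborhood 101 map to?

At position 3 the neighborhood is 101; the next row has 1 there.

1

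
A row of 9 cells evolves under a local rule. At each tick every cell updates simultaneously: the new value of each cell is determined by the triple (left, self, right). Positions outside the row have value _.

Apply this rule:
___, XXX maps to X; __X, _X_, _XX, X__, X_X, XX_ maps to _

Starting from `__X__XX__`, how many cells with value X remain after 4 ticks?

1

X_______X
__XXXXX__
X__XXX__X
____X____
count of X: 1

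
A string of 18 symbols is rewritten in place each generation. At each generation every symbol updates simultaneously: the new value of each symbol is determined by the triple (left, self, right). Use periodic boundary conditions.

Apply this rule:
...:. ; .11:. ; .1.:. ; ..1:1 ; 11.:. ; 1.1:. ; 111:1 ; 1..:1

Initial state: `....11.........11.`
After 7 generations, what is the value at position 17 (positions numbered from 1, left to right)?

...1..1.......1..1
1.1.11.1.....1.11.
........1...1.....
.......1.1.1.1....
......1.......1...
.....1.1.....1.1..
....1...1...1...1.
position 17 holds 1

1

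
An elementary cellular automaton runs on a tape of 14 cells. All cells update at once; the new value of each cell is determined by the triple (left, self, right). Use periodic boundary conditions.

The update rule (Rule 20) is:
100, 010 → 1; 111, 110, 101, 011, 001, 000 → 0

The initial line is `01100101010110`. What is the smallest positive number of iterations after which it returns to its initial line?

iteration 1: 00010101010001
iteration 2: 10010101011001
iteration 3: 01010101000100
iteration 4: 01010101100110
iteration 5: 01010100010001
iteration 6: 01010110011001
iteration 7: 01010001000101
iteration 8: 01011001100101
iteration 9: 01000100010101
iteration 10: 01100110010101
iteration 11: 00010001010101
iteration 12: 10011001010101
iteration 13: 01000101010100
iteration 14: 01100101010110

14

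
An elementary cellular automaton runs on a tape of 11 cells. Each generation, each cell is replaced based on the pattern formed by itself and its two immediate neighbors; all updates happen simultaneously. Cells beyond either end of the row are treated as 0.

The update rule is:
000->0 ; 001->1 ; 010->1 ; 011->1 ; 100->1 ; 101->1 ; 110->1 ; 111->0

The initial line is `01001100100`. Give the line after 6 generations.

11111111110
10000000011
11000000111
11100001101
10110011111
11111110001

11111110001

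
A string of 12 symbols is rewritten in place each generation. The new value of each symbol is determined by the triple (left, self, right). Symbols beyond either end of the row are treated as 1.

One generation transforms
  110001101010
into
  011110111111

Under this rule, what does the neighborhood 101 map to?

1

At position 7 the neighborhood is 101; the next row has 1 there.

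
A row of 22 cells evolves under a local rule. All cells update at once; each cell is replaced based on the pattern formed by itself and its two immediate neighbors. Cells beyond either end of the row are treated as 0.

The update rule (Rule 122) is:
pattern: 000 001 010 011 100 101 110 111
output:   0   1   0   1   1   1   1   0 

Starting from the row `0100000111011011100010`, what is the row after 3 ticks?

1010110001100110001101

1010001101111110110101
0101011111000011111010
1010110001100110001101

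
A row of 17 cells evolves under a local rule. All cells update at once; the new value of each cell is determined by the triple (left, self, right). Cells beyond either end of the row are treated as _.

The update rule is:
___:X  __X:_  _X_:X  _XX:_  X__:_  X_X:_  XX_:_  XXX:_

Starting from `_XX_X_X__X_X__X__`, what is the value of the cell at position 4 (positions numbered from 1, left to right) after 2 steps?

____X_X__X_X__X_X
XXX_X_X__X_X__X_X
position 4 holds _

_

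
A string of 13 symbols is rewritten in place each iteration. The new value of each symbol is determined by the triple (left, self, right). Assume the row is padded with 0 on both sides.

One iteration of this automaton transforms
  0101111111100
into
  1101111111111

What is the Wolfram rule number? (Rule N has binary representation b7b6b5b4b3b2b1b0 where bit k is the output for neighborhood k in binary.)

223

position 4: 111 → 1  (bit 7 = 1)
position 10: 110 → 1  (bit 6 = 1)
position 2: 101 → 0  (bit 5 = 0)
position 11: 100 → 1  (bit 4 = 1)
position 3: 011 → 1  (bit 3 = 1)
position 1: 010 → 1  (bit 2 = 1)
position 0: 001 → 1  (bit 1 = 1)
position 12: 000 → 1  (bit 0 = 1)
bits b7..b0 = 11011111 = 223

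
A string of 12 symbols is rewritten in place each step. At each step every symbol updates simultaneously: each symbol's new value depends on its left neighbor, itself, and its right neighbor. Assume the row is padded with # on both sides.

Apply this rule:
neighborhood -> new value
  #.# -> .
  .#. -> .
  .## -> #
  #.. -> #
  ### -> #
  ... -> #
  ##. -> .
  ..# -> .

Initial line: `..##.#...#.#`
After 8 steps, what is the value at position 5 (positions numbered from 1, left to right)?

#.#...##...#
...##.#.##.#
##.#....#..#
#...###..#.#
.##.##.#...#
.#..#...##.#
..#..##.#..#
#..#.#...#.#
position 5 holds .

.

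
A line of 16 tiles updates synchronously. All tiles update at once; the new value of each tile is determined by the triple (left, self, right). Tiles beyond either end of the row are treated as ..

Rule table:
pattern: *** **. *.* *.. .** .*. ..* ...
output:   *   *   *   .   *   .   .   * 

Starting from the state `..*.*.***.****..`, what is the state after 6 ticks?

*..*.*********.*
....***********.
***.***********.
***************.
***************.  (fixed point — unchanged through tick 6)

***************.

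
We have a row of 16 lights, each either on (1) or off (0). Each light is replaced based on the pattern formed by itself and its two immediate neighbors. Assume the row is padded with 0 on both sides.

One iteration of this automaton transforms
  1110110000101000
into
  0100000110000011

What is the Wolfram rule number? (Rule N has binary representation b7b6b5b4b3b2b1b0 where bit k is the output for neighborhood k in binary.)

129

position 1: 111 → 1  (bit 7 = 1)
position 2: 110 → 0  (bit 6 = 0)
position 3: 101 → 0  (bit 5 = 0)
position 6: 100 → 0  (bit 4 = 0)
position 0: 011 → 0  (bit 3 = 0)
position 10: 010 → 0  (bit 2 = 0)
position 9: 001 → 0  (bit 1 = 0)
position 7: 000 → 1  (bit 0 = 1)
bits b7..b0 = 10000001 = 129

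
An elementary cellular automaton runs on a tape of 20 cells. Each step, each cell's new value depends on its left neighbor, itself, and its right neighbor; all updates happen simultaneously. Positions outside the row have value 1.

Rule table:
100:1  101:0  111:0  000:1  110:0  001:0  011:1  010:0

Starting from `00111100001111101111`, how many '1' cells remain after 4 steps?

6

10100011101000001000
00011010000111100110
11010001110100010100
00001101000011000010
count of 1: 6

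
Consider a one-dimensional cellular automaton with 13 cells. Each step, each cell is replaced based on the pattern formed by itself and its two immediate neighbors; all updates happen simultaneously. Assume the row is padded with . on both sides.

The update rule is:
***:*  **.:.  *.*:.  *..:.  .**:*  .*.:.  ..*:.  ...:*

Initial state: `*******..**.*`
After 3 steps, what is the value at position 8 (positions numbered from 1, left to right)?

.

******...*...
*****..*...**
****.....*.*.
position 8 holds .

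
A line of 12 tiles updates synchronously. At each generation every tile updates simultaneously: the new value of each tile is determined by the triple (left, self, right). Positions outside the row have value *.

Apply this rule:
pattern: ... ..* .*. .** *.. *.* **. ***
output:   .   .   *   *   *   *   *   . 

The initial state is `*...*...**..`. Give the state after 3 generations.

*****.*****.

**..**..***.
.**.***.*.**
*****.*****.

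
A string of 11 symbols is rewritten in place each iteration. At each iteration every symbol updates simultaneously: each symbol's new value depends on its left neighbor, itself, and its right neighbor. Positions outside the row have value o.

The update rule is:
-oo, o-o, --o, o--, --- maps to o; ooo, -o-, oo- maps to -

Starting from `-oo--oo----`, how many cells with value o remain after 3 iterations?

9

oo-ooo-oooo
--oo--oo---
ooo-ooo-ooo
count of o: 9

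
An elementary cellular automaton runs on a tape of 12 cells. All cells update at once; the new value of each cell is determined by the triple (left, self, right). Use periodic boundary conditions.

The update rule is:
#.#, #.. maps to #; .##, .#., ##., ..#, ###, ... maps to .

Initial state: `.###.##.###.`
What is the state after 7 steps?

....#..#...#
#....#..#...
.#....#..#..
..#....#..#.
...#....#..#
#...#....#..
.#...#....#.

.#...#....#.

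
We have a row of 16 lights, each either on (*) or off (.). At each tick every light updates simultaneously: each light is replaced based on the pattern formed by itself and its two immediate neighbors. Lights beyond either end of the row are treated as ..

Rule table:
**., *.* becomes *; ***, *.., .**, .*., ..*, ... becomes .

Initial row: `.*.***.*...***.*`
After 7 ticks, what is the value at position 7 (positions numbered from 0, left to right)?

..*..**......**.
......*.......*.
................
................  (fixed point — unchanged through tick 7)
position 7 holds .

.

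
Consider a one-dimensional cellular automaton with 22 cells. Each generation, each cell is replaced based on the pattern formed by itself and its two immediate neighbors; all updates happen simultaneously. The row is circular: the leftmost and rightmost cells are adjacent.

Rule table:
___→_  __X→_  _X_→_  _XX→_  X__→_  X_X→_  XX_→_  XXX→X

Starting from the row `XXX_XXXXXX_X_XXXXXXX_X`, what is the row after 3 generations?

XX___XXXX_____XXXXX___
______XX_______XXX____
________________X_____

________________X_____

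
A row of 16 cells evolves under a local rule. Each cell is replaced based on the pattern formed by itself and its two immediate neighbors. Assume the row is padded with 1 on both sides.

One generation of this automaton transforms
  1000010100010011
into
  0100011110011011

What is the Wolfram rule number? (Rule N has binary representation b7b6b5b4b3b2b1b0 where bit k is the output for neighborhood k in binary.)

position 15: 111 → 1  (bit 7 = 1)
position 0: 110 → 0  (bit 6 = 0)
position 6: 101 → 1  (bit 5 = 1)
position 1: 100 → 1  (bit 4 = 1)
position 14: 011 → 1  (bit 3 = 1)
position 5: 010 → 1  (bit 2 = 1)
position 4: 001 → 0  (bit 1 = 0)
position 2: 000 → 0  (bit 0 = 0)
bits b7..b0 = 10111100 = 188

188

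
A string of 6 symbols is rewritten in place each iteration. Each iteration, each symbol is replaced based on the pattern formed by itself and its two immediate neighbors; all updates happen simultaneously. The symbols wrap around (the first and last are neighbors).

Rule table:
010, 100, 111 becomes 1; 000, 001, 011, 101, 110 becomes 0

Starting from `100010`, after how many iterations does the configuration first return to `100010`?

6

110010
001010
001011
101000
101100
100010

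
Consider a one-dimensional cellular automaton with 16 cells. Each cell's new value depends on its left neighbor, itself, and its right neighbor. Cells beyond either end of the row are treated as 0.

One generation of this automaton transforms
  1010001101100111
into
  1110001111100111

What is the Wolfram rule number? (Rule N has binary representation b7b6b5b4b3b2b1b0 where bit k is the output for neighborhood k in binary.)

position 14: 111 → 1  (bit 7 = 1)
position 7: 110 → 1  (bit 6 = 1)
position 1: 101 → 1  (bit 5 = 1)
position 3: 100 → 0  (bit 4 = 0)
position 6: 011 → 1  (bit 3 = 1)
position 0: 010 → 1  (bit 2 = 1)
position 5: 001 → 0  (bit 1 = 0)
position 4: 000 → 0  (bit 0 = 0)
bits b7..b0 = 11101100 = 236

236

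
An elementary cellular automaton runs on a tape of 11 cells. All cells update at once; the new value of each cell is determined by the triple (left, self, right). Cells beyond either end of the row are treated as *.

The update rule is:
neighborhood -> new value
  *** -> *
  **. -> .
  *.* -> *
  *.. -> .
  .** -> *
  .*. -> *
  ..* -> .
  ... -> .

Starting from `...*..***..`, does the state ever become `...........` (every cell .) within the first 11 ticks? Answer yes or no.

...*..**...
...*..*....
...*..*....  (fixed point — unchanged through tick 11)
tick 11 is ...*..*...., still not uniform .

no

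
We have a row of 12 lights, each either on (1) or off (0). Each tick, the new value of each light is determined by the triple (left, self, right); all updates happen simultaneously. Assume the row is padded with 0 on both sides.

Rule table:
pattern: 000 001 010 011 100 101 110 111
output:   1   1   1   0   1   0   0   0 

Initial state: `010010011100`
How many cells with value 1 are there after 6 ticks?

111111100011
000000011100
111111100011  (repeats tick 1; period 2)
tick 6: 000000011100
count of 1: 3

3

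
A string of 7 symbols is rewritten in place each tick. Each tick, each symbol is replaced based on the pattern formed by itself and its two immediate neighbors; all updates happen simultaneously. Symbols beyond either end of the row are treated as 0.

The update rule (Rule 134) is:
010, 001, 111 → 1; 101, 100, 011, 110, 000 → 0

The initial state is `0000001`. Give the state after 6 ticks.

1000000

tick 1: 0000011
tick 2: 0000100
tick 3: 0001100
tick 4: 0010000
tick 5: 0110000
tick 6: 1000000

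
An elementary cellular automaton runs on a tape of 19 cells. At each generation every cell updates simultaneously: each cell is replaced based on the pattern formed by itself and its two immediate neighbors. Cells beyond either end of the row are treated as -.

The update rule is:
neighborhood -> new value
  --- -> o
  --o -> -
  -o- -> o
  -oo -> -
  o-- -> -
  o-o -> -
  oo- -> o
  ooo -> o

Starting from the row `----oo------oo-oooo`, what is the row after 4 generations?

o-o--o-o--o--o-o--o

generation 1: ooo--o-oooo--o--ooo
generation 2: -oo--o--ooo--o---oo
generation 3: --o--o---oo--o-o--o
generation 4: o-o--o-o--o--o-o--o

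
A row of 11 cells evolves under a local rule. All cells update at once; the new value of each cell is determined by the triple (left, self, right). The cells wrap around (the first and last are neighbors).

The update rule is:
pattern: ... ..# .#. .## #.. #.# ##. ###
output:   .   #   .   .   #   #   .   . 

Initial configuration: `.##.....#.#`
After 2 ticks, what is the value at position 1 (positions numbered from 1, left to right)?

.

#..#...#.#.
.##.#.#.#.#
position 1 holds .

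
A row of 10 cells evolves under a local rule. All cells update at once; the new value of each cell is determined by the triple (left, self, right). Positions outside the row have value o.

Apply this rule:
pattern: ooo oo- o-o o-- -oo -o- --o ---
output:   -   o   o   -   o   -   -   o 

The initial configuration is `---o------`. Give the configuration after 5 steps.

oo--o----o

-o---oooo-
o--o-o--oo
o---o---o-
o-o---o--o
oo--o----o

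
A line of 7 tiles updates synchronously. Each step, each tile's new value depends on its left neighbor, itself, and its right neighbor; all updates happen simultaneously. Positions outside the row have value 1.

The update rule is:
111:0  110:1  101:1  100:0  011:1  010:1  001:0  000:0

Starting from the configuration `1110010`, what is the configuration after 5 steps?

0010011

step 1: 0010011
step 2: 0010010
step 3: 0010011  (repeats step 1; period 2)
step 5: 0010011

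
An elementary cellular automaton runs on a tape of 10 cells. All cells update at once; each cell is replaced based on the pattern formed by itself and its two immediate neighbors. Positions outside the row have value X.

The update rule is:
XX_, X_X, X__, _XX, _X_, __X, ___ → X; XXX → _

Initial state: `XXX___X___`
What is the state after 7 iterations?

__XXXXXXXX
XXX_______
__XXXXXXXX  (repeats iteration 1; period 2)
iteration 7: __XXXXXXXX

__XXXXXXXX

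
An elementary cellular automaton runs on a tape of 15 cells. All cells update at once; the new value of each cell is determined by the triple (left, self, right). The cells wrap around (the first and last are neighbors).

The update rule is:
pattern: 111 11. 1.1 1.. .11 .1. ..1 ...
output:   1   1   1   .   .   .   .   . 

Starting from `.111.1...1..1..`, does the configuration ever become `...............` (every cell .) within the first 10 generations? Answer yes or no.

yes

generation 1: ..111..........
generation 2: ...11..........
generation 3: ....1..........
generation 4: ...............
all cells are . at generation 4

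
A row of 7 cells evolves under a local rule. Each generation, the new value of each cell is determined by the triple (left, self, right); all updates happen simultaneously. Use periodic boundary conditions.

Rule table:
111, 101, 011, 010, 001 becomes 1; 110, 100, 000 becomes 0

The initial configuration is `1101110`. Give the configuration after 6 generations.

0110111

1011101
0111011
1110110
1101101
1011011
0110111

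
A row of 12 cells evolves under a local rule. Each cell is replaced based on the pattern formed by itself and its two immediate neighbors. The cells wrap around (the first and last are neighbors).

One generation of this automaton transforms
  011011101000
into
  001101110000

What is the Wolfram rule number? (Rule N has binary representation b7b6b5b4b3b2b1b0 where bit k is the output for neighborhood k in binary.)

224

position 5: 111 → 1  (bit 7 = 1)
position 2: 110 → 1  (bit 6 = 1)
position 3: 101 → 1  (bit 5 = 1)
position 9: 100 → 0  (bit 4 = 0)
position 1: 011 → 0  (bit 3 = 0)
position 8: 010 → 0  (bit 2 = 0)
position 0: 001 → 0  (bit 1 = 0)
position 10: 000 → 0  (bit 0 = 0)
bits b7..b0 = 11100000 = 224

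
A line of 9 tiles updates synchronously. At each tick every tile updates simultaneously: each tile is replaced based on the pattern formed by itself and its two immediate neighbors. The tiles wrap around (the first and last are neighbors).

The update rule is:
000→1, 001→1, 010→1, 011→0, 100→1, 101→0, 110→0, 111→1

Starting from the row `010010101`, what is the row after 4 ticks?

101101000

011110101
001100101
110011101
101101000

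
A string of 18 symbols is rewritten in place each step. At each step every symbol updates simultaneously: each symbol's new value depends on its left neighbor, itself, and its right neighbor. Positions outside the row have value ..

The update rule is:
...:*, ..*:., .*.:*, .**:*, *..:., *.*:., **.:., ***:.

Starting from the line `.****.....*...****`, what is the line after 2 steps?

step 1: .*....***.*.*.*...
step 2: .*.**.*...*.*.*.**

.*.**.*...*.*.*.**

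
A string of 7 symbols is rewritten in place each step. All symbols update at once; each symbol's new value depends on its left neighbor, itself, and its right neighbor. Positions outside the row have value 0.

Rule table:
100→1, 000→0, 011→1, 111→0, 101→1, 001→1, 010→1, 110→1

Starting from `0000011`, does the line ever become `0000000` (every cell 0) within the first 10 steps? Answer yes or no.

no

0000111
0001101
0011111
0110001
1111011
1001111
1111001
1001111  (repeats step 6; period 2)
step 10: 1001111
step 10 is 1001111, still not uniform 0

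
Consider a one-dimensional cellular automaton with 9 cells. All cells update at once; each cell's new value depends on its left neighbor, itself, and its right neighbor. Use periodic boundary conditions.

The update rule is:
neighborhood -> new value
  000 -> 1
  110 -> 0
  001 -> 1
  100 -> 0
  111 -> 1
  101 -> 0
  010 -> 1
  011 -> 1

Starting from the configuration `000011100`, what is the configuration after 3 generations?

111100111

111111001
111110011
111100111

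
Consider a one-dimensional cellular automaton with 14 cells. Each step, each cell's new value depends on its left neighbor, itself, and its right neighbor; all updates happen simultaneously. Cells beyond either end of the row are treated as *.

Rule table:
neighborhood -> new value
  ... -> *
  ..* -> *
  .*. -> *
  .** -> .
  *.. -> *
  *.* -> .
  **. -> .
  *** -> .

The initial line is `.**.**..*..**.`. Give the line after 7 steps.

......*****...

......*****...
******.....***
......*****...  (repeats step 1; period 2)
step 7: ......*****...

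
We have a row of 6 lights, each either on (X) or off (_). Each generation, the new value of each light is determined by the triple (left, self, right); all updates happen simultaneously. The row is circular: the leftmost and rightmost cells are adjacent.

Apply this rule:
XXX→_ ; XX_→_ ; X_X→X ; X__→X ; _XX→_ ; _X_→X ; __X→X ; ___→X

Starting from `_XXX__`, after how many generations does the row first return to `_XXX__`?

2

X___XX
_XXX__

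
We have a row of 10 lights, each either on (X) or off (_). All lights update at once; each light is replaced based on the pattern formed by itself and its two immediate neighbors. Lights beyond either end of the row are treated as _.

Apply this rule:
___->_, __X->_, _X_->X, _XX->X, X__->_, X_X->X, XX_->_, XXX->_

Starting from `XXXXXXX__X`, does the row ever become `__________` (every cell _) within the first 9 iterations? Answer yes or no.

no

X________X
X________X  (fixed point — unchanged through iteration 9)
iteration 9 is X________X, still not uniform _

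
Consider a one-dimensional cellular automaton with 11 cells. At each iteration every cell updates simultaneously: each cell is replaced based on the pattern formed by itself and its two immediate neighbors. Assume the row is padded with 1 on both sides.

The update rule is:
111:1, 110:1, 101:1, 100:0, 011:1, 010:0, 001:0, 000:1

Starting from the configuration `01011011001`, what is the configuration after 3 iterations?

iteration 1: 10111111001
iteration 2: 11111111001
iteration 3: 11111111001

11111111001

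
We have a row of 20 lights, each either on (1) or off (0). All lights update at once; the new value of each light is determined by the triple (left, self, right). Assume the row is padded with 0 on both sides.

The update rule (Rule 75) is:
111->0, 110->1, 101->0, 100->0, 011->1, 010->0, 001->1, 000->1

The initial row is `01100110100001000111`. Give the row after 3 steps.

00000000101000110001

step 1: 11101110001110011101
step 2: 10101010111010110100
step 3: 00000000101000110001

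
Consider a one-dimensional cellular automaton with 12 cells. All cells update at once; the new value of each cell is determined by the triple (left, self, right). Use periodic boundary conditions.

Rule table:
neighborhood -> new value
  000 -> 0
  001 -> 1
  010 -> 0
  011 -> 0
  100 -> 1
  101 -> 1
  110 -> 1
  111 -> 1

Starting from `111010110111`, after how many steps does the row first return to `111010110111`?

12

step 1: 111101011011
step 2: 111110101101
step 3: 111111010110
step 4: 011111101011
step 5: 101111110101
step 6: 110111111010
step 7: 011011111101
step 8: 101101111110
step 9: 010110111111
step 10: 101011011111
step 11: 110101101111
step 12: 111010110111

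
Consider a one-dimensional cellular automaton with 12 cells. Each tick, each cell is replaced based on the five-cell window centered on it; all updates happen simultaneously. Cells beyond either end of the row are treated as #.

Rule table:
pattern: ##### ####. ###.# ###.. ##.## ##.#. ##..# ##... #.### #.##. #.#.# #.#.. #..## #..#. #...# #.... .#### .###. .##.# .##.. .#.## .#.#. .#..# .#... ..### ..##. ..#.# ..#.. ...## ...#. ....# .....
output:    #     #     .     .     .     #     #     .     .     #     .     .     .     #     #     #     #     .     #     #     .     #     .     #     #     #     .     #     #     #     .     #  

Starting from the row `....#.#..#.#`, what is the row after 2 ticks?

#.#.#..#####

.#.#.#..#...
#.#.#..#####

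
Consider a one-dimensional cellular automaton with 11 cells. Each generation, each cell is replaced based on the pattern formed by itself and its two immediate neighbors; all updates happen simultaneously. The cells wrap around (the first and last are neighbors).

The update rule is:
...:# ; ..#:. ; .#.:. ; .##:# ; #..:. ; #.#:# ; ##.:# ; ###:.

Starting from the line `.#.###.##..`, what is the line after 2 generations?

..##.####.#
..####..##.

..####..##.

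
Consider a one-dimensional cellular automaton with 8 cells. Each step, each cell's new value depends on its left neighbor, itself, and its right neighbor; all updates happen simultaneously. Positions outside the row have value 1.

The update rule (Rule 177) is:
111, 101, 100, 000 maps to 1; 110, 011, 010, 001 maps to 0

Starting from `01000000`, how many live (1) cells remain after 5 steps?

10111110
01011101
10101010
01010101
10101010
count of 1: 4

4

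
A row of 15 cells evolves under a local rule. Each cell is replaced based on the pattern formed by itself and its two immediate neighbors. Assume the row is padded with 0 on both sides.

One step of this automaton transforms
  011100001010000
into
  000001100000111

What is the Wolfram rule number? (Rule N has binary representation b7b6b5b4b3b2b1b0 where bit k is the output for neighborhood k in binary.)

1

position 2: 111 → 0  (bit 7 = 0)
position 3: 110 → 0  (bit 6 = 0)
position 9: 101 → 0  (bit 5 = 0)
position 4: 100 → 0  (bit 4 = 0)
position 1: 011 → 0  (bit 3 = 0)
position 8: 010 → 0  (bit 2 = 0)
position 0: 001 → 0  (bit 1 = 0)
position 5: 000 → 1  (bit 0 = 1)
bits b7..b0 = 00000001 = 1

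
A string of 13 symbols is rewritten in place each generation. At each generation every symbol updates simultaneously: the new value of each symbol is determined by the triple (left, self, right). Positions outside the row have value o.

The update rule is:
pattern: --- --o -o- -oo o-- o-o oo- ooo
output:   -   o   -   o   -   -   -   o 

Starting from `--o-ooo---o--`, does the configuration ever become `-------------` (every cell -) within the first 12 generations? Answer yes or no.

-o--oo---o--o
---oo---o--oo
--oo---o--ooo
-oo---o--oooo
-o---o--ooooo
----o--oooooo
---o--ooooooo
--o--oooooooo
-o--ooooooooo
---oooooooooo
--ooooooooooo
-oooooooooooo
generation 12 is -oooooooooooo, still not uniform -

no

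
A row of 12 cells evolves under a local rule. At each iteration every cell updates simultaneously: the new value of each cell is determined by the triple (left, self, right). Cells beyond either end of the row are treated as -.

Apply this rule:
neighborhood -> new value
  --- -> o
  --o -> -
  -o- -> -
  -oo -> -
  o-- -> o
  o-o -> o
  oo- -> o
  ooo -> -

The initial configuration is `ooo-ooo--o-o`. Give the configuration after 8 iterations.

o--o--oo---o

--oo--oo--o-
o--oo--oo--o
-o--oo--oo--
--o--oo--ooo
o--o--oo---o
-o--o--ooo--
--o--o---ooo
o--o--oo---o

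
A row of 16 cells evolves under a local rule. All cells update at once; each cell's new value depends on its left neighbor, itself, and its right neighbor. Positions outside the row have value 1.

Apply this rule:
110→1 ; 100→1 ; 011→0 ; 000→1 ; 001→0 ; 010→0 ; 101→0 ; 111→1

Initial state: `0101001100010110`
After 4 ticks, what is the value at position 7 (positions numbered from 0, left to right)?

0000100111000010
1110010011111000
1111001001111110
1111100100111110
position 7 holds 1

1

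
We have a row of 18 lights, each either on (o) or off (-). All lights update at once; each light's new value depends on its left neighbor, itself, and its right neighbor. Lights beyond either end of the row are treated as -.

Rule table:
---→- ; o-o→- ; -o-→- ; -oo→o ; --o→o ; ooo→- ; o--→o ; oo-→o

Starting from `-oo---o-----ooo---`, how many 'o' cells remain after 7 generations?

oooo-o-o---oo-oo--
o--o----o-ooo-ooo-
-oo-o--o--o-o-o-oo
ooo--oo-oo------oo
o-ooooo-ooo----ooo
--o---o-o-oo--oo-o
-o-o-o----oooooo--
count of o: 9

9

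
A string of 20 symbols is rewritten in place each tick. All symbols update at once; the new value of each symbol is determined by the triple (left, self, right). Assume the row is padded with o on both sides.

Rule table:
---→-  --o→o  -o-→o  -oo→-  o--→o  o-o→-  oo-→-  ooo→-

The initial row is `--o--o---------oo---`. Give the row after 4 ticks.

-o---o---o-ooo---o--

ooooooo-------o--o-o
-------o-----ooooo--
o-----ooo---o-----oo
-o---o---o-ooo---o--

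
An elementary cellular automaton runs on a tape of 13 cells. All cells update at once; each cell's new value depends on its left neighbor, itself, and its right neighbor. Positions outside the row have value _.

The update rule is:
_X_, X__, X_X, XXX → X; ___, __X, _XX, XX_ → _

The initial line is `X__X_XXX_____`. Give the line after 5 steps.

____XX_XX_X_X

XX_XX_X_X____
__X__XXXXX___
__XX__XXX_X__
____X__X_XXX_
____XX_XX_X_X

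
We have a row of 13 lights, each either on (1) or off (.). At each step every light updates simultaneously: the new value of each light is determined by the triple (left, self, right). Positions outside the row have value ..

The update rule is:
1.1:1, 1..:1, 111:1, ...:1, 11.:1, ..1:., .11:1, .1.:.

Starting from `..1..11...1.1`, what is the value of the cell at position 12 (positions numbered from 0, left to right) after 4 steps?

1..1.1111..1.
.1..111111..1
..1.1111111..
1..1111111111
position 12 holds 1

1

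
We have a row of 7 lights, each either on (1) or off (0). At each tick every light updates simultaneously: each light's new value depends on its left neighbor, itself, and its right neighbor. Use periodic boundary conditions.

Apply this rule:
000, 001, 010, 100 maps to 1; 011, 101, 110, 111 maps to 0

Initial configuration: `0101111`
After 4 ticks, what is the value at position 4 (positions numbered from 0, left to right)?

0100000
1111111
0000000
1111111
position 4 holds 1

1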